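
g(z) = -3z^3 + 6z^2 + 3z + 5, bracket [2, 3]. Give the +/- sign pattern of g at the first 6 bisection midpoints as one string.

m = 2.5, g(m) = 3.125 (+); new bracket [2.5, 3]
m = 2.75, g(m) = -3.765625 (−); new bracket [2.5, 2.75]
m = 2.625, g(m) = -0.044922 (−); new bracket [2.5, 2.625]
m = 2.5625, g(m) = 1.6067 (+); new bracket [2.5625, 2.625]
m = 2.59375, g(m) = 0.7978 (+); new bracket [2.59375, 2.625]
m = 2.609375, g(m) = 0.3807 (+); new bracket [2.609375, 2.625]

+--+++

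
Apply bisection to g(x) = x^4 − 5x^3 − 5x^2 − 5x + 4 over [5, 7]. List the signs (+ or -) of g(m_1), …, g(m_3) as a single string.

x = 6 gives g = 10, positive; keep [5, 6]
x = 5.5 gives g = -91.5625, negative; keep [5.5, 6]
x = 5.75 gives g = -47.480469, negative; keep [5.75, 6]

+--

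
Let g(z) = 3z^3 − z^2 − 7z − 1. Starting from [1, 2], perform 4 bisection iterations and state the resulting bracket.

midpoint 1.5: g = -3.625 < 0 → [1.5, 2]
midpoint 1.75: g = -0.234375 < 0 → [1.75, 2]
midpoint 1.875: g = 2.134766 > 0 → [1.75, 1.875]
midpoint 1.8125: g = 0.8904 > 0 → [1.75, 1.8125]

[1.75, 1.8125]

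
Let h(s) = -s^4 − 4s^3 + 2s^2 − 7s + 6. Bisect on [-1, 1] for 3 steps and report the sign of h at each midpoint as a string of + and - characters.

s = 0 gives h = 6, positive; keep [0, 1]
s = 0.5 gives h = 2.4375, positive; keep [0.5, 1]
s = 0.75 gives h = -0.128906, negative; keep [0.5, 0.75]

++-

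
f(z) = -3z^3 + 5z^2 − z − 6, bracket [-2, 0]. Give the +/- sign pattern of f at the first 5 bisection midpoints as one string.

+--+-

midpoint -1: f = 3 > 0 → [-1, 0]
midpoint -0.5: f = -3.875 < 0 → [-1, -0.5]
midpoint -0.75: f = -1.171875 < 0 → [-1, -0.75]
midpoint -0.875: f = 0.7129 > 0 → [-0.875, -0.75]
midpoint -0.8125: f = -0.2776 < 0 → [-0.875, -0.8125]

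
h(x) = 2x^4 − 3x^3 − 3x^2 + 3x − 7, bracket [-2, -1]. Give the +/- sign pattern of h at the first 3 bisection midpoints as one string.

+--

x = -1.5 gives h = 2, positive; keep [-1.5, -1]
x = -1.25 gives h = -4.695312, negative; keep [-1.5, -1.25]
x = -1.375 gives h = -1.849121, negative; keep [-1.5, -1.375]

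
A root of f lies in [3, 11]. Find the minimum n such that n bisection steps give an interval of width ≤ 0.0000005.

24

Width after n steps is 8/2^n. Need 2^n ≥ 8/0.0000005 = 16000000.
2^23 = 8388608 < 16000000 ≤ 2^24 = 16777216, so n = 24.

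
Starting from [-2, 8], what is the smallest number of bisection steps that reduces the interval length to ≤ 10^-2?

10

Width after n steps is 10/2^n. Need 2^n ≥ 10/10^-2 = 1000.
2^9 = 512 < 1000 ≤ 2^10 = 1024, so n = 10.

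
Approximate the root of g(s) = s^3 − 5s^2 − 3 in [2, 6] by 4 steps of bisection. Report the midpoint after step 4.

5.25

s = 4 gives g = -19, negative; keep [4, 6]
s = 5 gives g = -3, negative; keep [5, 6]
s = 5.5 gives g = 12.125, positive; keep [5, 5.5]
s = 5.25 gives g = 3.8906, positive; keep [5, 5.25]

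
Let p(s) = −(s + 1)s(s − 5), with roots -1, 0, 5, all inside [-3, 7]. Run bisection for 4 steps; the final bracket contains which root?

midpoint 2: p = 18 > 0 → [2, 7]
midpoint 4.5: p = 12.375 > 0 → [4.5, 7]
midpoint 5.75: p = -29.109375 < 0 → [4.5, 5.75]
midpoint 5.125: p = -3.9238 < 0 → [4.5, 5.125]

5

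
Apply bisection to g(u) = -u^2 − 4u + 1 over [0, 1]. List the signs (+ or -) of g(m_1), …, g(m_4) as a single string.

--++

g(0.5) = -1.25 < 0, so the root lies in [0, 0.5]
g(0.25) = -0.0625 < 0, so the root lies in [0, 0.25]
g(0.125) = 0.484375 > 0, so the root lies in [0.125, 0.25]
g(0.1875) = 0.2148 > 0, so the root lies in [0.1875, 0.25]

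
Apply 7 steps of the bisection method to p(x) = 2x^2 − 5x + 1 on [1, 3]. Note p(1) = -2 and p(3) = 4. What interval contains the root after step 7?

midpoint 2: p = -1 < 0 → [2, 3]
midpoint 2.5: p = 1 > 0 → [2, 2.5]
midpoint 2.25: p = -0.125 < 0 → [2.25, 2.5]
midpoint 2.375: p = 0.4062 > 0 → [2.25, 2.375]
midpoint 2.3125: p = 0.1328 > 0 → [2.25, 2.3125]
midpoint 2.28125: p = 0.002 > 0 → [2.25, 2.28125]
midpoint 2.265625: p = -0.062 < 0 → [2.265625, 2.28125]

[2.265625, 2.28125]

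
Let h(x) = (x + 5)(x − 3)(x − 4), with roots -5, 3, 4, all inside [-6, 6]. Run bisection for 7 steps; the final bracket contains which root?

h(0) = 60 > 0, so the root lies in [-6, 0]
h(-3) = 84 > 0, so the root lies in [-6, -3]
h(-4.5) = 31.875 > 0, so the root lies in [-6, -4.5]
h(-5.25) = -19.0781 < 0, so the root lies in [-5.25, -4.5]
h(-4.875) = 8.7363 > 0, so the root lies in [-5.25, -4.875]
h(-5.0625) = -4.5667 < 0, so the root lies in [-5.0625, -4.875]
h(-4.96875) = 2.2334 > 0, so the root lies in [-5.0625, -4.96875]

-5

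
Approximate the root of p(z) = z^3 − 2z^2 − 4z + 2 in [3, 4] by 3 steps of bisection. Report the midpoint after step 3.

3.125

p(3.5) = 6.375 > 0, so the root lies in [3, 3.5]
p(3.25) = 2.203125 > 0, so the root lies in [3, 3.25]
p(3.125) = 0.486328 > 0, so the root lies in [3, 3.125]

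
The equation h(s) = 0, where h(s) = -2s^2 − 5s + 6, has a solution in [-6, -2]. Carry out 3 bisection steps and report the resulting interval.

[-3.5, -3]

s = -4 gives h = -6, negative; keep [-4, -2]
s = -3 gives h = 3, positive; keep [-4, -3]
s = -3.5 gives h = -1, negative; keep [-3.5, -3]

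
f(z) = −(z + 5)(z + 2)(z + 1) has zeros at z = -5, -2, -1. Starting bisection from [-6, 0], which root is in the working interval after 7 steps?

z = -3 gives f = -4, negative; keep [-6, -3]
z = -4.5 gives f = -4.375, negative; keep [-6, -4.5]
z = -5.25 gives f = 3.453125, positive; keep [-5.25, -4.5]
z = -4.875 gives f = -1.3926, negative; keep [-5.25, -4.875]
z = -5.0625 gives f = 0.7776, positive; keep [-5.0625, -4.875]
z = -4.96875 gives f = -0.3682, negative; keep [-5.0625, -4.96875]
z = -5.015625 gives f = 0.1892, positive; keep [-5.015625, -4.96875]

-5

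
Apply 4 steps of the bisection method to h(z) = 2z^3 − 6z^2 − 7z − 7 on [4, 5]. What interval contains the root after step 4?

h(4.5) = 22.25 > 0, so the root lies in [4, 4.5]
h(4.25) = 8.40625 > 0, so the root lies in [4, 4.25]
h(4.125) = 2.410156 > 0, so the root lies in [4, 4.125]
h(4.0625) = -0.3667 < 0, so the root lies in [4.0625, 4.125]

[4.0625, 4.125]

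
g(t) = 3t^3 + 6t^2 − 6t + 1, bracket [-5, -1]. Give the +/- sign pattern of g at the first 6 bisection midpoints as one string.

-+++--

g(-3) = -8 < 0, so the root lies in [-3, -1]
g(-2) = 13 > 0, so the root lies in [-3, -2]
g(-2.5) = 6.625 > 0, so the root lies in [-3, -2.5]
g(-2.75) = 0.4844 > 0, so the root lies in [-3, -2.75]
g(-2.875) = -3.4473 < 0, so the root lies in [-2.875, -2.75]
g(-2.8125) = -1.406 < 0, so the root lies in [-2.8125, -2.75]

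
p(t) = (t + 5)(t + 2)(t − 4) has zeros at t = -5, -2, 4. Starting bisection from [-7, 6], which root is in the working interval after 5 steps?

p(-0.5) = -30.375 < 0, so the root lies in [-0.5, 6]
p(2.75) = -46.015625 < 0, so the root lies in [2.75, 6]
p(4.375) = 22.412109 > 0, so the root lies in [2.75, 4.375]
p(3.5625) = -20.8376 < 0, so the root lies in [3.5625, 4.375]
p(3.96875) = -1.6729 < 0, so the root lies in [3.96875, 4.375]

4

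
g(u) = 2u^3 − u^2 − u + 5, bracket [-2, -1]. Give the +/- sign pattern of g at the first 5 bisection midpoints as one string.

-+-+-

u = -1.5 gives g = -2.5, negative; keep [-1.5, -1]
u = -1.25 gives g = 0.78125, positive; keep [-1.5, -1.25]
u = -1.375 gives g = -0.714844, negative; keep [-1.375, -1.25]
u = -1.3125 gives g = 0.0679, positive; keep [-1.375, -1.3125]
u = -1.34375 gives g = -0.3146, negative; keep [-1.34375, -1.3125]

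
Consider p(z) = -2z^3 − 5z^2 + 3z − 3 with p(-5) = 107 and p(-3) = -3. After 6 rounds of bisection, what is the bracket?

m = -4, p(m) = 33 (+); new bracket [-4, -3]
m = -3.5, p(m) = 11 (+); new bracket [-3.5, -3]
m = -3.25, p(m) = 3.09375 (+); new bracket [-3.25, -3]
m = -3.125, p(m) = -0.168 (−); new bracket [-3.25, -3.125]
m = -3.1875, p(m) = 1.4077 (+); new bracket [-3.1875, -3.125]
m = -3.15625, p(m) = 0.6063 (+); new bracket [-3.15625, -3.125]

[-3.15625, -3.125]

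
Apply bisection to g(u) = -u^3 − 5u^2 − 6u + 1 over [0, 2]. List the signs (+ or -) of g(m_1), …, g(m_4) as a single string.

m = 1, g(m) = -11 (−); new bracket [0, 1]
m = 0.5, g(m) = -3.375 (−); new bracket [0, 0.5]
m = 0.25, g(m) = -0.828125 (−); new bracket [0, 0.25]
m = 0.125, g(m) = 0.1699 (+); new bracket [0.125, 0.25]

---+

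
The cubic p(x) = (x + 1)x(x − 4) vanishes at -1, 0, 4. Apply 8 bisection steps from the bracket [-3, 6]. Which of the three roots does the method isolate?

p(1.5) = -9.375 < 0, so the root lies in [1.5, 6]
p(3.75) = -4.453125 < 0, so the root lies in [3.75, 6]
p(4.875) = 25.060547 > 0, so the root lies in [3.75, 4.875]
p(4.3125) = 7.1594 > 0, so the root lies in [3.75, 4.3125]
p(4.03125) = 0.6338 > 0, so the root lies in [3.75, 4.03125]
p(3.890625) = -2.0811 < 0, so the root lies in [3.890625, 4.03125]
p(3.9609375) = -0.7676 < 0, so the root lies in [3.9609375, 4.03125]
p(3.99609375) = -0.078 < 0, so the root lies in [3.99609375, 4.03125]

4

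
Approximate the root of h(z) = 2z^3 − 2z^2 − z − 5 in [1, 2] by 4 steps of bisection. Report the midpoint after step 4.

1.9375

midpoint 1.5: h = -4.25 < 0 → [1.5, 2]
midpoint 1.75: h = -2.15625 < 0 → [1.75, 2]
midpoint 1.875: h = -0.722656 < 0 → [1.875, 2]
midpoint 1.9375: h = 0.1011 > 0 → [1.875, 1.9375]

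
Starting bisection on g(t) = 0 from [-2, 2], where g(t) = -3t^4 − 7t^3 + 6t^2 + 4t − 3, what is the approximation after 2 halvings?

-1

t = 0 gives g = -3, negative; keep [-2, 0]
t = -1 gives g = 3, positive; keep [-1, 0]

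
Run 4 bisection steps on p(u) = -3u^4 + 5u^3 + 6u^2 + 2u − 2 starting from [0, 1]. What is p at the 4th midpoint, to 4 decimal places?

p(0.5) = 0.9375 > 0, so the root lies in [0, 0.5]
p(0.25) = -1.058594 < 0, so the root lies in [0.25, 0.5]
p(0.375) = -0.201904 < 0, so the root lies in [0.375, 0.5]
p(0.4375) = 0.3322 > 0, so the root lies in [0.375, 0.4375]

0.3322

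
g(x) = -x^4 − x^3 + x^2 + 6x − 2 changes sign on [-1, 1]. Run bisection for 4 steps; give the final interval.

[0.25, 0.375]

x = 0 gives g = -2, negative; keep [0, 1]
x = 0.5 gives g = 1.0625, positive; keep [0, 0.5]
x = 0.25 gives g = -0.457031, negative; keep [0.25, 0.5]
x = 0.375 gives g = 0.3181, positive; keep [0.25, 0.375]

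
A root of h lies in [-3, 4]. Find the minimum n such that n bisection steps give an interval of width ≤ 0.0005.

14

Width after n steps is 7/2^n. Need 2^n ≥ 7/0.0005 = 14000.
2^13 = 8192 < 14000 ≤ 2^14 = 16384, so n = 14.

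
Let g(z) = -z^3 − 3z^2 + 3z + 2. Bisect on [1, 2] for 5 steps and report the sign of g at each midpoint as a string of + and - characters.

m = 1.5, g(m) = -3.625 (−); new bracket [1, 1.5]
m = 1.25, g(m) = -0.890625 (−); new bracket [1, 1.25]
m = 1.125, g(m) = 0.154297 (+); new bracket [1.125, 1.25]
m = 1.1875, g(m) = -0.3425 (−); new bracket [1.125, 1.1875]
m = 1.15625, g(m) = -0.0878 (−); new bracket [1.125, 1.15625]

--+--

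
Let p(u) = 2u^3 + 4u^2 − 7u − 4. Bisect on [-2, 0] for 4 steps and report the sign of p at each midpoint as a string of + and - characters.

++--

u = -1 gives p = 5, positive; keep [-1, 0]
u = -0.5 gives p = 0.25, positive; keep [-0.5, 0]
u = -0.25 gives p = -2.03125, negative; keep [-0.5, -0.25]
u = -0.375 gives p = -0.918, negative; keep [-0.5, -0.375]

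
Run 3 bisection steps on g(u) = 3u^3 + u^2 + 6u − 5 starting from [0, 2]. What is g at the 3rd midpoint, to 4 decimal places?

1.3281

u = 1 gives g = 5, positive; keep [0, 1]
u = 0.5 gives g = -1.375, negative; keep [0.5, 1]
u = 0.75 gives g = 1.328125, positive; keep [0.5, 0.75]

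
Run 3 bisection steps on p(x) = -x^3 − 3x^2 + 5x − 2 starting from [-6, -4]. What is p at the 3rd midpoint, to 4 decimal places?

p(-5) = 23 > 0, so the root lies in [-5, -4]
p(-4.5) = 5.875 > 0, so the root lies in [-4.5, -4]
p(-4.25) = -0.671875 < 0, so the root lies in [-4.5, -4.25]

-0.6719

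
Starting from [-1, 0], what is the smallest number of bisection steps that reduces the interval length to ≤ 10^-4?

14

Width after n steps is 1/2^n. Need 2^n ≥ 1/10^-4 = 10000.
2^13 = 8192 < 10000 ≤ 2^14 = 16384, so n = 14.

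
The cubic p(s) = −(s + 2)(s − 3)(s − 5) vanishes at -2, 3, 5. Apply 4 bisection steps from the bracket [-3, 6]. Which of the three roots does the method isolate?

s = 1.5 gives p = -18.375, negative; keep [-3, 1.5]
s = -0.75 gives p = -26.953125, negative; keep [-3, -0.75]
s = -1.875 gives p = -4.189453, negative; keep [-3, -1.875]
s = -2.4375 gives p = 17.6931, positive; keep [-2.4375, -1.875]

-2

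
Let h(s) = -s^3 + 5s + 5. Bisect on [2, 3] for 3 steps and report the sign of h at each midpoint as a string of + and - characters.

+-+

h(2.5) = 1.875 > 0, so the root lies in [2.5, 3]
h(2.75) = -2.046875 < 0, so the root lies in [2.5, 2.75]
h(2.625) = 0.037109 > 0, so the root lies in [2.625, 2.75]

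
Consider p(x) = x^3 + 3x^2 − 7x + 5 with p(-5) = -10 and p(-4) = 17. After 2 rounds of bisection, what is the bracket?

x = -4.5 gives p = 6.125, positive; keep [-5, -4.5]
x = -4.75 gives p = -1.234375, negative; keep [-4.75, -4.5]

[-4.75, -4.5]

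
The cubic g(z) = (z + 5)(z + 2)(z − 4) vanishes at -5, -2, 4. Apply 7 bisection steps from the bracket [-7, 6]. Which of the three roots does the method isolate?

m = -0.5, g(m) = -30.375 (−); new bracket [-0.5, 6]
m = 2.75, g(m) = -46.015625 (−); new bracket [2.75, 6]
m = 4.375, g(m) = 22.412109 (+); new bracket [2.75, 4.375]
m = 3.5625, g(m) = -20.8376 (−); new bracket [3.5625, 4.375]
m = 3.96875, g(m) = -1.6729 (−); new bracket [3.96875, 4.375]
m = 4.171875, g(m) = 9.7294 (+); new bracket [3.96875, 4.171875]
m = 4.0703125, g(m) = 3.8714 (+); new bracket [3.96875, 4.0703125]

4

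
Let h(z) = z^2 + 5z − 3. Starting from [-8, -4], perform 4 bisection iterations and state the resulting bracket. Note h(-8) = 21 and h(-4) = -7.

[-5.75, -5.5]

m = -6, h(m) = 3 (+); new bracket [-6, -4]
m = -5, h(m) = -3 (−); new bracket [-6, -5]
m = -5.5, h(m) = -0.25 (−); new bracket [-6, -5.5]
m = -5.75, h(m) = 1.3125 (+); new bracket [-5.75, -5.5]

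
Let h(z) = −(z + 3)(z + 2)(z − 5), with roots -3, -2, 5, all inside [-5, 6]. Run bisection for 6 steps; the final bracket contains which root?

5

midpoint 0.5: h = 39.375 > 0 → [0.5, 6]
midpoint 3.25: h = 57.421875 > 0 → [3.25, 6]
midpoint 4.625: h = 18.943359 > 0 → [4.625, 6]
midpoint 5.3125: h = -18.9954 < 0 → [4.625, 5.3125]
midpoint 4.96875: h = 1.7354 > 0 → [4.96875, 5.3125]
midpoint 5.140625: h = -8.1744 < 0 → [4.96875, 5.140625]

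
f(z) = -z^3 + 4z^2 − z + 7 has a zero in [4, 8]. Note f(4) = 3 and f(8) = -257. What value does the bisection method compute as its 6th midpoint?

4.1875

z = 6 gives f = -71, negative; keep [4, 6]
z = 5 gives f = -23, negative; keep [4, 5]
z = 4.5 gives f = -7.625, negative; keep [4, 4.5]
z = 4.25 gives f = -1.7656, negative; keep [4, 4.25]
z = 4.125 gives f = 0.748, positive; keep [4.125, 4.25]
z = 4.1875 gives f = -0.4753, negative; keep [4.125, 4.1875]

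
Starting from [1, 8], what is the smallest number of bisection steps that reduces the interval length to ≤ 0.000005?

Width after n steps is 7/2^n. Need 2^n ≥ 7/0.000005 = 1400000.
2^20 = 1048576 < 1400000 ≤ 2^21 = 2097152, so n = 21.

21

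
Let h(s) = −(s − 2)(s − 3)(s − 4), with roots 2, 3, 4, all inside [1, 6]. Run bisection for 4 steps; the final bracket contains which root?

m = 3.5, h(m) = 0.375 (+); new bracket [3.5, 6]
m = 4.75, h(m) = -3.609375 (−); new bracket [3.5, 4.75]
m = 4.125, h(m) = -0.298828 (−); new bracket [3.5, 4.125]
m = 3.8125, h(m) = 0.2761 (+); new bracket [3.8125, 4.125]

4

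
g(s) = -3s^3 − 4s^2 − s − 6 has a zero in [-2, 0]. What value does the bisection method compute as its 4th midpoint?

-1.875

s = -1 gives g = -6, negative; keep [-2, -1]
s = -1.5 gives g = -3.375, negative; keep [-2, -1.5]
s = -1.75 gives g = -0.421875, negative; keep [-2, -1.75]
s = -1.875 gives g = 1.5879, positive; keep [-1.875, -1.75]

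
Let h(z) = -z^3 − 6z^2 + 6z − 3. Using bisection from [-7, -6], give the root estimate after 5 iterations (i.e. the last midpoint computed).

-6.90625

m = -6.5, h(m) = -20.875 (−); new bracket [-7, -6.5]
m = -6.75, h(m) = -9.328125 (−); new bracket [-7, -6.75]
m = -6.875, h(m) = -2.892578 (−); new bracket [-7, -6.875]
m = -6.9375, h(m) = 0.4958 (+); new bracket [-6.9375, -6.875]
m = -6.90625, h(m) = -1.2127 (−); new bracket [-6.9375, -6.90625]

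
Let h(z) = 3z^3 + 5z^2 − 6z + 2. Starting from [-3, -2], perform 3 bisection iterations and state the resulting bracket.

[-2.625, -2.5]

z = -2.5 gives h = 1.375, positive; keep [-3, -2.5]
z = -2.75 gives h = -6.078125, negative; keep [-2.75, -2.5]
z = -2.625 gives h = -2.060547, negative; keep [-2.625, -2.5]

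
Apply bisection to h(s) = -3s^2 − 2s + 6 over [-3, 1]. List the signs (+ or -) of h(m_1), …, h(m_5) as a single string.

midpoint -1: h = 5 > 0 → [-3, -1]
midpoint -2: h = -2 < 0 → [-2, -1]
midpoint -1.5: h = 2.25 > 0 → [-2, -1.5]
midpoint -1.75: h = 0.3125 > 0 → [-2, -1.75]
midpoint -1.875: h = -0.7969 < 0 → [-1.875, -1.75]

+-++-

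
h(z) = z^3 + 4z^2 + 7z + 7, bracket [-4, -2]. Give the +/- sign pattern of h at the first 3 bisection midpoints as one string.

h(-3) = -5 < 0, so the root lies in [-3, -2]
h(-2.5) = -1.125 < 0, so the root lies in [-2.5, -2]
h(-2.25) = 0.109375 > 0, so the root lies in [-2.5, -2.25]

--+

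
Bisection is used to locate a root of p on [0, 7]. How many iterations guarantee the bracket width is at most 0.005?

11

Width after n steps is 7/2^n. Need 2^n ≥ 7/0.005 = 1400.
2^10 = 1024 < 1400 ≤ 2^11 = 2048, so n = 11.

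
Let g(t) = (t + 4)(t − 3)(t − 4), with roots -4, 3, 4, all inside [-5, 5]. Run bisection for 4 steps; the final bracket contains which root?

-4

midpoint 0: g = 48 > 0 → [-5, 0]
midpoint -2.5: g = 53.625 > 0 → [-5, -2.5]
midpoint -3.75: g = 13.078125 > 0 → [-5, -3.75]
midpoint -4.375: g = -23.1621 < 0 → [-4.375, -3.75]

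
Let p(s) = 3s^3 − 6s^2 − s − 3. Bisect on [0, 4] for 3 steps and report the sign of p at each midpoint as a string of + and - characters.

s = 2 gives p = -5, negative; keep [2, 4]
s = 3 gives p = 21, positive; keep [2, 3]
s = 2.5 gives p = 3.875, positive; keep [2, 2.5]

-++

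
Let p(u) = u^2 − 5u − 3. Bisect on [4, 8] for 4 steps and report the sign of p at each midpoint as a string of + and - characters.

+--+

m = 6, p(m) = 3 (+); new bracket [4, 6]
m = 5, p(m) = -3 (−); new bracket [5, 6]
m = 5.5, p(m) = -0.25 (−); new bracket [5.5, 6]
m = 5.75, p(m) = 1.3125 (+); new bracket [5.5, 5.75]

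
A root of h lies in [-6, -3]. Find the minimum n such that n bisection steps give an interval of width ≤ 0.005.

10

Width after n steps is 3/2^n. Need 2^n ≥ 3/0.005 = 600.
2^9 = 512 < 600 ≤ 2^10 = 1024, so n = 10.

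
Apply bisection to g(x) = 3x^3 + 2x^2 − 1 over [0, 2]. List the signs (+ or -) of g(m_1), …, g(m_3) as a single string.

+-+

x = 1 gives g = 4, positive; keep [0, 1]
x = 0.5 gives g = -0.125, negative; keep [0.5, 1]
x = 0.75 gives g = 1.390625, positive; keep [0.5, 0.75]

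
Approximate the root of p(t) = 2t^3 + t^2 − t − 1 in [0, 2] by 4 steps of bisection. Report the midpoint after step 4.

midpoint 1: p = 1 > 0 → [0, 1]
midpoint 0.5: p = -1 < 0 → [0.5, 1]
midpoint 0.75: p = -0.34375 < 0 → [0.75, 1]
midpoint 0.875: p = 0.2305 > 0 → [0.75, 0.875]

0.875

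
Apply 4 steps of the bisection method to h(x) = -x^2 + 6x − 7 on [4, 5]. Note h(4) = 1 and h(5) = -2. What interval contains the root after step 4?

[4.375, 4.4375]

h(4.5) = -0.25 < 0, so the root lies in [4, 4.5]
h(4.25) = 0.4375 > 0, so the root lies in [4.25, 4.5]
h(4.375) = 0.109375 > 0, so the root lies in [4.375, 4.5]
h(4.4375) = -0.0664 < 0, so the root lies in [4.375, 4.4375]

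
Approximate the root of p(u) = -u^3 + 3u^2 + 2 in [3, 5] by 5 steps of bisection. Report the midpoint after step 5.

m = 4, p(m) = -14 (−); new bracket [3, 4]
m = 3.5, p(m) = -4.125 (−); new bracket [3, 3.5]
m = 3.25, p(m) = -0.640625 (−); new bracket [3, 3.25]
m = 3.125, p(m) = 0.7793 (+); new bracket [3.125, 3.25]
m = 3.1875, p(m) = 0.095 (+); new bracket [3.1875, 3.25]

3.1875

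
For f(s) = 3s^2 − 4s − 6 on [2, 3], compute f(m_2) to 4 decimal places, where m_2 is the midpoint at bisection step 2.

f(2.5) = 2.75 > 0, so the root lies in [2, 2.5]
f(2.25) = 0.1875 > 0, so the root lies in [2, 2.25]

0.1875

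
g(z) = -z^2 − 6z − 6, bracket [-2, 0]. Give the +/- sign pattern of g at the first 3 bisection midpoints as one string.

g(-1) = -1 < 0, so the root lies in [-2, -1]
g(-1.5) = 0.75 > 0, so the root lies in [-1.5, -1]
g(-1.25) = -0.0625 < 0, so the root lies in [-1.5, -1.25]

-+-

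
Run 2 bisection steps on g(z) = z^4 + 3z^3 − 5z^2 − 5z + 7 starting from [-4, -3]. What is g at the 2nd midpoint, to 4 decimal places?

-5.0117

midpoint -3.5: g = -15.3125 < 0 → [-4, -3.5]
midpoint -3.75: g = -5.011719 < 0 → [-4, -3.75]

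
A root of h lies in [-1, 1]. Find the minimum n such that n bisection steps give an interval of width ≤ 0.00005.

16

Width after n steps is 2/2^n. Need 2^n ≥ 2/0.00005 = 40000.
2^15 = 32768 < 40000 ≤ 2^16 = 65536, so n = 16.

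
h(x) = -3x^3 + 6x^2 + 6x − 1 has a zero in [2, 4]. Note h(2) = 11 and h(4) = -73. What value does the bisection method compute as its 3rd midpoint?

2.75

h(3) = -10 < 0, so the root lies in [2, 3]
h(2.5) = 4.625 > 0, so the root lies in [2.5, 3]
h(2.75) = -1.515625 < 0, so the root lies in [2.5, 2.75]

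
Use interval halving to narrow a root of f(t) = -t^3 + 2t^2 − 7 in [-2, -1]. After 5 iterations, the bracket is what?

t = -1.5 gives f = 0.875, positive; keep [-1.5, -1]
t = -1.25 gives f = -1.921875, negative; keep [-1.5, -1.25]
t = -1.375 gives f = -0.619141, negative; keep [-1.5, -1.375]
t = -1.4375 gives f = 0.1033, positive; keep [-1.4375, -1.375]
t = -1.40625 gives f = -0.264, negative; keep [-1.4375, -1.40625]

[-1.4375, -1.40625]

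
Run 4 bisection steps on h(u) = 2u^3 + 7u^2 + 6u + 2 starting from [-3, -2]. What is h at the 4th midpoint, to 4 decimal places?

midpoint -2.5: h = -0.5 < 0 → [-2.5, -2]
midpoint -2.25: h = 1.15625 > 0 → [-2.5, -2.25]
midpoint -2.375: h = 0.441406 > 0 → [-2.5, -2.375]
midpoint -2.4375: h = 0.0005 > 0 → [-2.5, -2.4375]

0.0005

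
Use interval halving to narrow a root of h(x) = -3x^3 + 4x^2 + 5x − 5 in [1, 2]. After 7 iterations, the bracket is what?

h(1.5) = 1.375 > 0, so the root lies in [1.5, 2]
h(1.75) = -0.078125 < 0, so the root lies in [1.5, 1.75]
h(1.625) = 0.814453 > 0, so the root lies in [1.625, 1.75]
h(1.6875) = 0.4119 > 0, so the root lies in [1.6875, 1.75]
h(1.71875) = 0.1781 > 0, so the root lies in [1.71875, 1.75]
h(1.734375) = 0.0528 > 0, so the root lies in [1.734375, 1.75]
h(1.7421875) = -0.0119 < 0, so the root lies in [1.734375, 1.7421875]

[1.734375, 1.7421875]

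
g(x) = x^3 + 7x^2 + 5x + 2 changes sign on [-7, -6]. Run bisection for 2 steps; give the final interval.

[-6.5, -6.25]

m = -6.5, g(m) = -9.375 (−); new bracket [-6.5, -6]
m = -6.25, g(m) = 0.046875 (+); new bracket [-6.5, -6.25]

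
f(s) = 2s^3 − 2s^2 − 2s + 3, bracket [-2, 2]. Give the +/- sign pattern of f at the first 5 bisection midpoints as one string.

++---

m = 0, f(m) = 3 (+); new bracket [-2, 0]
m = -1, f(m) = 1 (+); new bracket [-2, -1]
m = -1.5, f(m) = -5.25 (−); new bracket [-1.5, -1]
m = -1.25, f(m) = -1.5312 (−); new bracket [-1.25, -1]
m = -1.125, f(m) = -0.1289 (−); new bracket [-1.125, -1]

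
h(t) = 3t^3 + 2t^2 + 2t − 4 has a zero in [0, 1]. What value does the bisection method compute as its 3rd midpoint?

0.875

h(0.5) = -2.125 < 0, so the root lies in [0.5, 1]
h(0.75) = -0.109375 < 0, so the root lies in [0.75, 1]
h(0.875) = 1.291016 > 0, so the root lies in [0.75, 0.875]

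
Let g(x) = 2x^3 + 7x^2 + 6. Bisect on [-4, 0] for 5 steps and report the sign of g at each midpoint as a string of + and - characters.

+++-+

g(-2) = 18 > 0, so the root lies in [-4, -2]
g(-3) = 15 > 0, so the root lies in [-4, -3]
g(-3.5) = 6 > 0, so the root lies in [-4, -3.5]
g(-3.75) = -1.0312 < 0, so the root lies in [-3.75, -3.5]
g(-3.625) = 2.7148 > 0, so the root lies in [-3.75, -3.625]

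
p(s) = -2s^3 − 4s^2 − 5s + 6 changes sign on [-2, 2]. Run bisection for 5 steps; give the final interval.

m = 0, p(m) = 6 (+); new bracket [0, 2]
m = 1, p(m) = -5 (−); new bracket [0, 1]
m = 0.5, p(m) = 2.25 (+); new bracket [0.5, 1]
m = 0.75, p(m) = -0.8438 (−); new bracket [0.5, 0.75]
m = 0.625, p(m) = 0.8242 (+); new bracket [0.625, 0.75]

[0.625, 0.75]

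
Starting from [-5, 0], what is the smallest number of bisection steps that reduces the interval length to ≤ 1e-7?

26

Width after n steps is 5/2^n. Need 2^n ≥ 5/1e-7 = 50000000.
2^25 = 33554432 < 50000000 ≤ 2^26 = 67108864, so n = 26.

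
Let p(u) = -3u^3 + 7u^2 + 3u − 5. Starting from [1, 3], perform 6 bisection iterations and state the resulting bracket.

midpoint 2: p = 5 > 0 → [2, 3]
midpoint 2.5: p = -0.625 < 0 → [2, 2.5]
midpoint 2.25: p = 3.015625 > 0 → [2.25, 2.5]
midpoint 2.375: p = 1.4199 > 0 → [2.375, 2.5]
midpoint 2.4375: p = 0.4558 > 0 → [2.4375, 2.5]
midpoint 2.46875: p = -0.0697 < 0 → [2.4375, 2.46875]

[2.4375, 2.46875]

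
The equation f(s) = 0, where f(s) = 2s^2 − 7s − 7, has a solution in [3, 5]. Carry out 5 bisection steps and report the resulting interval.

s = 4 gives f = -3, negative; keep [4, 5]
s = 4.5 gives f = 2, positive; keep [4, 4.5]
s = 4.25 gives f = -0.625, negative; keep [4.25, 4.5]
s = 4.375 gives f = 0.6562, positive; keep [4.25, 4.375]
s = 4.3125 gives f = 0.0078, positive; keep [4.25, 4.3125]

[4.25, 4.3125]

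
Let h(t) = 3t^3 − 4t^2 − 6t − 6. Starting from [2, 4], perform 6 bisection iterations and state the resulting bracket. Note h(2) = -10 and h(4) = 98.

midpoint 3: h = 21 > 0 → [2, 3]
midpoint 2.5: h = 0.875 > 0 → [2, 2.5]
midpoint 2.25: h = -5.578125 < 0 → [2.25, 2.5]
midpoint 2.375: h = -2.623 < 0 → [2.375, 2.5]
midpoint 2.4375: h = -0.9441 < 0 → [2.4375, 2.5]
midpoint 2.46875: h = -0.0523 < 0 → [2.46875, 2.5]

[2.46875, 2.5]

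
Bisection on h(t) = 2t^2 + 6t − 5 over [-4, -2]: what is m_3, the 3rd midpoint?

m = -3, h(m) = -5 (−); new bracket [-4, -3]
m = -3.5, h(m) = -1.5 (−); new bracket [-4, -3.5]
m = -3.75, h(m) = 0.625 (+); new bracket [-3.75, -3.5]

-3.75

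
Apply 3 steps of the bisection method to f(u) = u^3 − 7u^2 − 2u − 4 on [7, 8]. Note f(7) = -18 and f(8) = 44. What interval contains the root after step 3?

[7.25, 7.375]

midpoint 7.5: f = 9.125 > 0 → [7, 7.5]
midpoint 7.25: f = -5.359375 < 0 → [7.25, 7.5]
midpoint 7.375: f = 1.646484 > 0 → [7.25, 7.375]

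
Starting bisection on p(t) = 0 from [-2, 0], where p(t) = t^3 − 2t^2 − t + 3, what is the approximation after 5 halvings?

-1.1875

m = -1, p(m) = 1 (+); new bracket [-2, -1]
m = -1.5, p(m) = -3.375 (−); new bracket [-1.5, -1]
m = -1.25, p(m) = -0.828125 (−); new bracket [-1.25, -1]
m = -1.125, p(m) = 0.1699 (+); new bracket [-1.25, -1.125]
m = -1.1875, p(m) = -0.3074 (−); new bracket [-1.1875, -1.125]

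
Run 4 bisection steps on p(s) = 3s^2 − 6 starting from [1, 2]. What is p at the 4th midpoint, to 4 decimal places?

0.1992

m = 1.5, p(m) = 0.75 (+); new bracket [1, 1.5]
m = 1.25, p(m) = -1.3125 (−); new bracket [1.25, 1.5]
m = 1.375, p(m) = -0.328125 (−); new bracket [1.375, 1.5]
m = 1.4375, p(m) = 0.1992 (+); new bracket [1.375, 1.4375]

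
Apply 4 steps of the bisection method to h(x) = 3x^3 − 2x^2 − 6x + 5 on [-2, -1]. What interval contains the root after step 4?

[-1.5, -1.4375]

h(-1.5) = -0.625 < 0, so the root lies in [-1.5, -1]
h(-1.25) = 3.515625 > 0, so the root lies in [-1.5, -1.25]
h(-1.375) = 1.669922 > 0, so the root lies in [-1.5, -1.375]
h(-1.4375) = 0.5808 > 0, so the root lies in [-1.5, -1.4375]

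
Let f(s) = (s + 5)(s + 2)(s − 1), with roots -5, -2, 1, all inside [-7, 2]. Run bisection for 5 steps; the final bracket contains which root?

m = -2.5, f(m) = 4.375 (+); new bracket [-7, -2.5]
m = -4.75, f(m) = 3.953125 (+); new bracket [-7, -4.75]
m = -5.875, f(m) = -23.310547 (−); new bracket [-5.875, -4.75]
m = -5.3125, f(m) = -6.5344 (−); new bracket [-5.3125, -4.75]
m = -5.03125, f(m) = -0.5713 (−); new bracket [-5.03125, -4.75]

-5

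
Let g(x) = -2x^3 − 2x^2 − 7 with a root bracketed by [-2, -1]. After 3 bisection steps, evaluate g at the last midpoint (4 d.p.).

-0.8477

x = -1.5 gives g = -4.75, negative; keep [-2, -1.5]
x = -1.75 gives g = -2.40625, negative; keep [-2, -1.75]
x = -1.875 gives g = -0.847656, negative; keep [-2, -1.875]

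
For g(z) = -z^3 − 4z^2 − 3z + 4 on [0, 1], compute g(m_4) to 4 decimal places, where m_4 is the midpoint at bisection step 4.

m = 0.5, g(m) = 1.375 (+); new bracket [0.5, 1]
m = 0.75, g(m) = -0.921875 (−); new bracket [0.5, 0.75]
m = 0.625, g(m) = 0.318359 (+); new bracket [0.625, 0.75]
m = 0.6875, g(m) = -0.2781 (−); new bracket [0.625, 0.6875]

-0.2781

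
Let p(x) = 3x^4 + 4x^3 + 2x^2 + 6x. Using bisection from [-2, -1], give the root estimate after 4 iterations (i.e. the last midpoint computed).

m = -1.5, p(m) = -2.8125 (−); new bracket [-2, -1.5]
m = -1.75, p(m) = 2.324219 (+); new bracket [-1.75, -1.5]
m = -1.625, p(m) = -0.714111 (−); new bracket [-1.75, -1.625]
m = -1.6875, p(m) = 0.6761 (+); new bracket [-1.6875, -1.625]

-1.6875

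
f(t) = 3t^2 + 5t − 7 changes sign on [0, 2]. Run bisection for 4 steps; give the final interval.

midpoint 1: f = 1 > 0 → [0, 1]
midpoint 0.5: f = -3.75 < 0 → [0.5, 1]
midpoint 0.75: f = -1.5625 < 0 → [0.75, 1]
midpoint 0.875: f = -0.3281 < 0 → [0.875, 1]

[0.875, 1]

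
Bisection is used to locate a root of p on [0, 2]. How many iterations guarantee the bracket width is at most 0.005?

Width after n steps is 2/2^n. Need 2^n ≥ 2/0.005 = 400.
2^8 = 256 < 400 ≤ 2^9 = 512, so n = 9.

9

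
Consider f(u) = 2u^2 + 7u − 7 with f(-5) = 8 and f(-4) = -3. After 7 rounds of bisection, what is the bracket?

[-4.3125, -4.3046875]

m = -4.5, f(m) = 2 (+); new bracket [-4.5, -4]
m = -4.25, f(m) = -0.625 (−); new bracket [-4.5, -4.25]
m = -4.375, f(m) = 0.65625 (+); new bracket [-4.375, -4.25]
m = -4.3125, f(m) = 0.0078 (+); new bracket [-4.3125, -4.25]
m = -4.28125, f(m) = -0.3105 (−); new bracket [-4.3125, -4.28125]
m = -4.296875, f(m) = -0.1519 (−); new bracket [-4.3125, -4.296875]
m = -4.3046875, f(m) = -0.0721 (−); new bracket [-4.3125, -4.3046875]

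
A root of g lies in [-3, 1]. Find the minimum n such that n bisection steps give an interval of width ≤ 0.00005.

Width after n steps is 4/2^n. Need 2^n ≥ 4/0.00005 = 80000.
2^16 = 65536 < 80000 ≤ 2^17 = 131072, so n = 17.

17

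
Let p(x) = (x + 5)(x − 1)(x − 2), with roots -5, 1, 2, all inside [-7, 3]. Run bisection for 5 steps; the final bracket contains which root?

-5

x = -2 gives p = 36, positive; keep [-7, -2]
x = -4.5 gives p = 17.875, positive; keep [-7, -4.5]
x = -5.75 gives p = -39.234375, negative; keep [-5.75, -4.5]
x = -5.125 gives p = -5.4551, negative; keep [-5.125, -4.5]
x = -4.8125 gives p = 7.4246, positive; keep [-5.125, -4.8125]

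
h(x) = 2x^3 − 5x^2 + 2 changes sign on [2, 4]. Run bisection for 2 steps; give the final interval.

[2, 2.5]

m = 3, h(m) = 11 (+); new bracket [2, 3]
m = 2.5, h(m) = 2 (+); new bracket [2, 2.5]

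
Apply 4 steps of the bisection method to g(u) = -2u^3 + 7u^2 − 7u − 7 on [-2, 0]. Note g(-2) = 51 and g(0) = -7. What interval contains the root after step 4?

[-0.625, -0.5]

g(-1) = 9 > 0, so the root lies in [-1, 0]
g(-0.5) = -1.5 < 0, so the root lies in [-1, -0.5]
g(-0.75) = 3.03125 > 0, so the root lies in [-0.75, -0.5]
g(-0.625) = 0.5977 > 0, so the root lies in [-0.625, -0.5]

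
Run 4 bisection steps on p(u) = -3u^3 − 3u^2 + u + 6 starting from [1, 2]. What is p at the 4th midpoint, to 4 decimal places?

u = 1.5 gives p = -9.375, negative; keep [1, 1.5]
u = 1.25 gives p = -3.296875, negative; keep [1, 1.25]
u = 1.125 gives p = -0.943359, negative; keep [1, 1.125]
u = 1.0625 gives p = 0.0774, positive; keep [1.0625, 1.125]

0.0774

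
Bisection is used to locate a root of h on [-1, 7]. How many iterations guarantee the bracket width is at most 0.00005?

18

Width after n steps is 8/2^n. Need 2^n ≥ 8/0.00005 = 160000.
2^17 = 131072 < 160000 ≤ 2^18 = 262144, so n = 18.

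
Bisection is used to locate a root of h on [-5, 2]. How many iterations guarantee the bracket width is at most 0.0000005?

24

Width after n steps is 7/2^n. Need 2^n ≥ 7/0.0000005 = 14000000.
2^23 = 8388608 < 14000000 ≤ 2^24 = 16777216, so n = 24.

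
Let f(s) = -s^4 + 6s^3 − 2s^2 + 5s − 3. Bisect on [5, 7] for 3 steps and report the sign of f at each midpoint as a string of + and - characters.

-++

midpoint 6: f = -45 < 0 → [5, 6]
midpoint 5.5: f = 47.1875 > 0 → [5.5, 6]
midpoint 5.75: f = 7.152344 > 0 → [5.75, 6]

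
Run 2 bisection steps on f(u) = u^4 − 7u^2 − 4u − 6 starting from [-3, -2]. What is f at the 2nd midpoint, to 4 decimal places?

u = -2.5 gives f = -0.6875, negative; keep [-3, -2.5]
u = -2.75 gives f = 9.253906, positive; keep [-2.75, -2.5]

9.2539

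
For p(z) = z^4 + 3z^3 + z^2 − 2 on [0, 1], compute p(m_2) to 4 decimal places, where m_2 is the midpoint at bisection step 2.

m = 0.5, p(m) = -1.3125 (−); new bracket [0.5, 1]
m = 0.75, p(m) = 0.144531 (+); new bracket [0.5, 0.75]

0.1445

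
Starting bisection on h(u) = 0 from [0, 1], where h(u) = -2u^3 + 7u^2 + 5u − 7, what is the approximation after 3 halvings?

0.875

midpoint 0.5: h = -3 < 0 → [0.5, 1]
midpoint 0.75: h = -0.15625 < 0 → [0.75, 1]
midpoint 0.875: h = 1.394531 > 0 → [0.75, 0.875]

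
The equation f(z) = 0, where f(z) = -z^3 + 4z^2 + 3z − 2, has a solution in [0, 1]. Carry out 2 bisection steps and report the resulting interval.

[0.25, 0.5]

midpoint 0.5: f = 0.375 > 0 → [0, 0.5]
midpoint 0.25: f = -1.015625 < 0 → [0.25, 0.5]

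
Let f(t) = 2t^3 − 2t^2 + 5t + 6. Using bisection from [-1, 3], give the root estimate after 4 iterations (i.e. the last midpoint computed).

-0.75

t = 1 gives f = 11, positive; keep [-1, 1]
t = 0 gives f = 6, positive; keep [-1, 0]
t = -0.5 gives f = 2.75, positive; keep [-1, -0.5]
t = -0.75 gives f = 0.2812, positive; keep [-1, -0.75]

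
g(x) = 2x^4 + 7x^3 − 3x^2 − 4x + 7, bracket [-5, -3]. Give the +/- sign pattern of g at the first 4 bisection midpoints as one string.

midpoint -4: g = 39 > 0 → [-4, -3]
midpoint -3.5: g = -15.75 < 0 → [-4, -3.5]
midpoint -3.75: g = 6.179688 > 0 → [-3.75, -3.5]
midpoint -3.625: g = -6.0132 < 0 → [-3.75, -3.625]

+-+-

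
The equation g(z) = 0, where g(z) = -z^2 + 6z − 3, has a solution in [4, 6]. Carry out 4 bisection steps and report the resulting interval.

z = 5 gives g = 2, positive; keep [5, 6]
z = 5.5 gives g = -0.25, negative; keep [5, 5.5]
z = 5.25 gives g = 0.9375, positive; keep [5.25, 5.5]
z = 5.375 gives g = 0.3594, positive; keep [5.375, 5.5]

[5.375, 5.5]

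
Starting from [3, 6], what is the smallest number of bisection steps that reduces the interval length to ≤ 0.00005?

16

Width after n steps is 3/2^n. Need 2^n ≥ 3/0.00005 = 60000.
2^15 = 32768 < 60000 ≤ 2^16 = 65536, so n = 16.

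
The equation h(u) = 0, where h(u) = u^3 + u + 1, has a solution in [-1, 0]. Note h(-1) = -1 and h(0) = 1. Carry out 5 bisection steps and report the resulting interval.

[-0.6875, -0.65625]

midpoint -0.5: h = 0.375 > 0 → [-1, -0.5]
midpoint -0.75: h = -0.171875 < 0 → [-0.75, -0.5]
midpoint -0.625: h = 0.130859 > 0 → [-0.75, -0.625]
midpoint -0.6875: h = -0.0125 < 0 → [-0.6875, -0.625]
midpoint -0.65625: h = 0.0611 > 0 → [-0.6875, -0.65625]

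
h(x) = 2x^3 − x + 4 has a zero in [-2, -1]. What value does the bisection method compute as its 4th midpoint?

-1.4375

m = -1.5, h(m) = -1.25 (−); new bracket [-1.5, -1]
m = -1.25, h(m) = 1.34375 (+); new bracket [-1.5, -1.25]
m = -1.375, h(m) = 0.175781 (+); new bracket [-1.5, -1.375]
m = -1.4375, h(m) = -0.5034 (−); new bracket [-1.4375, -1.375]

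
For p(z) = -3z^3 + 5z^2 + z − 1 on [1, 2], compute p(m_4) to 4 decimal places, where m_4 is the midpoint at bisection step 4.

0.5095

midpoint 1.5: p = 1.625 > 0 → [1.5, 2]
midpoint 1.75: p = -0.015625 < 0 → [1.5, 1.75]
midpoint 1.625: p = 0.955078 > 0 → [1.625, 1.75]
midpoint 1.6875: p = 0.5095 > 0 → [1.6875, 1.75]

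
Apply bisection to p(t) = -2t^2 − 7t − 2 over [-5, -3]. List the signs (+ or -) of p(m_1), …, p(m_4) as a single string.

---+

m = -4, p(m) = -6 (−); new bracket [-4, -3]
m = -3.5, p(m) = -2 (−); new bracket [-3.5, -3]
m = -3.25, p(m) = -0.375 (−); new bracket [-3.25, -3]
m = -3.125, p(m) = 0.3438 (+); new bracket [-3.25, -3.125]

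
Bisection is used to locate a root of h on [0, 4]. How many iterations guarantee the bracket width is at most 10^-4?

16

Width after n steps is 4/2^n. Need 2^n ≥ 4/10^-4 = 40000.
2^15 = 32768 < 40000 ≤ 2^16 = 65536, so n = 16.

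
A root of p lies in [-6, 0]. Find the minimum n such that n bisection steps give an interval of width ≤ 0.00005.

Width after n steps is 6/2^n. Need 2^n ≥ 6/0.00005 = 120000.
2^16 = 65536 < 120000 ≤ 2^17 = 131072, so n = 17.

17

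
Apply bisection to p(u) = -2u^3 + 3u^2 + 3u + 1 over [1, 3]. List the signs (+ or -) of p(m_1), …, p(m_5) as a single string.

+-+--

u = 2 gives p = 3, positive; keep [2, 3]
u = 2.5 gives p = -4, negative; keep [2, 2.5]
u = 2.25 gives p = 0.15625, positive; keep [2.25, 2.5]
u = 2.375 gives p = -1.7461, negative; keep [2.25, 2.375]
u = 2.3125 gives p = -0.7524, negative; keep [2.25, 2.3125]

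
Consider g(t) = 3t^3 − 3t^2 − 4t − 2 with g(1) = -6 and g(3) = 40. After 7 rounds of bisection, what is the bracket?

[1.890625, 1.90625]

m = 2, g(m) = 2 (+); new bracket [1, 2]
m = 1.5, g(m) = -4.625 (−); new bracket [1.5, 2]
m = 1.75, g(m) = -2.109375 (−); new bracket [1.75, 2]
m = 1.875, g(m) = -0.2715 (−); new bracket [1.875, 2]
m = 1.9375, g(m) = 0.8079 (+); new bracket [1.875, 1.9375]
m = 1.90625, g(m) = 0.2544 (+); new bracket [1.875, 1.90625]
m = 1.890625, g(m) = -0.012 (−); new bracket [1.890625, 1.90625]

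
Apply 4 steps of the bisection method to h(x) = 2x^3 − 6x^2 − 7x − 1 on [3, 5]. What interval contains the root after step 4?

m = 4, h(m) = 3 (+); new bracket [3, 4]
m = 3.5, h(m) = -13.25 (−); new bracket [3.5, 4]
m = 3.75, h(m) = -6.15625 (−); new bracket [3.75, 4]
m = 3.875, h(m) = -1.8477 (−); new bracket [3.875, 4]

[3.875, 4]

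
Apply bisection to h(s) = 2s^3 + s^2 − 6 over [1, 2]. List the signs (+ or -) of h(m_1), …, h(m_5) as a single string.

m = 1.5, h(m) = 3 (+); new bracket [1, 1.5]
m = 1.25, h(m) = -0.53125 (−); new bracket [1.25, 1.5]
m = 1.375, h(m) = 1.089844 (+); new bracket [1.25, 1.375]
m = 1.3125, h(m) = 0.2446 (+); new bracket [1.25, 1.3125]
m = 1.28125, h(m) = -0.1518 (−); new bracket [1.28125, 1.3125]

+-++-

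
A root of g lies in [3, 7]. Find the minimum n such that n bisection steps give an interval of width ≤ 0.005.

Width after n steps is 4/2^n. Need 2^n ≥ 4/0.005 = 800.
2^9 = 512 < 800 ≤ 2^10 = 1024, so n = 10.

10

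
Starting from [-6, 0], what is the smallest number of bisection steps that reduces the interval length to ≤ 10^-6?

Width after n steps is 6/2^n. Need 2^n ≥ 6/10^-6 = 6000000.
2^22 = 4194304 < 6000000 ≤ 2^23 = 8388608, so n = 23.

23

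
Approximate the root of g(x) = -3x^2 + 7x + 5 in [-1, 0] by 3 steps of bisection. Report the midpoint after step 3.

-0.625

midpoint -0.5: g = 0.75 > 0 → [-1, -0.5]
midpoint -0.75: g = -1.9375 < 0 → [-0.75, -0.5]
midpoint -0.625: g = -0.546875 < 0 → [-0.625, -0.5]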